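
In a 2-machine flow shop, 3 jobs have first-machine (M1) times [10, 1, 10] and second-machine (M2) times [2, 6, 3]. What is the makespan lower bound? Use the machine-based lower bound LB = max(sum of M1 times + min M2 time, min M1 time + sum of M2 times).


LB1 = sum(M1 times) + min(M2 times) = 21 + 2 = 23
LB2 = min(M1 times) + sum(M2 times) = 1 + 11 = 12
Lower bound = max(LB1, LB2) = max(23, 12) = 23

23


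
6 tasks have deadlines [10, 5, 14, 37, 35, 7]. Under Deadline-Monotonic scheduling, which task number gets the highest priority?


Sort tasks by relative deadline (ascending):
  Task 2: deadline = 5
  Task 6: deadline = 7
  Task 1: deadline = 10
  Task 3: deadline = 14
  Task 5: deadline = 35
  Task 4: deadline = 37
Priority order (highest first): [2, 6, 1, 3, 5, 4]
Highest priority task = 2

2


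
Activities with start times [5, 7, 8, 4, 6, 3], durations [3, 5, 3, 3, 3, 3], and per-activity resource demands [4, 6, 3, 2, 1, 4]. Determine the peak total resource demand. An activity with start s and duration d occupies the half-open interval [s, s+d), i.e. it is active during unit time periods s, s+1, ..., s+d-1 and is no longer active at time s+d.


Each activity i is active on [start_i, start_i + duration_i).
Compute total resource usage per time slot:
  t=0: active resources = [], total = 0
  t=1: active resources = [], total = 0
  t=2: active resources = [], total = 0
  t=3: active resources = [4], total = 4
  t=4: active resources = [2, 4], total = 6
  t=5: active resources = [4, 2, 4], total = 10
  t=6: active resources = [4, 2, 1], total = 7
  t=7: active resources = [4, 6, 1], total = 11
  t=8: active resources = [6, 3, 1], total = 10
  t=9: active resources = [6, 3], total = 9
  t=10: active resources = [6, 3], total = 9
  t=11: active resources = [6], total = 6
Peak resource demand = 11

11


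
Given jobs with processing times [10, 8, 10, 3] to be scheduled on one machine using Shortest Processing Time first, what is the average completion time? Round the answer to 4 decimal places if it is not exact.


Sort jobs by processing time (SPT order): [3, 8, 10, 10]
Compute completion times sequentially:
  Job 1: processing = 3, completes at 3
  Job 2: processing = 8, completes at 11
  Job 3: processing = 10, completes at 21
  Job 4: processing = 10, completes at 31
Sum of completion times = 66
Average completion time = 66/4 = 16.5

16.5


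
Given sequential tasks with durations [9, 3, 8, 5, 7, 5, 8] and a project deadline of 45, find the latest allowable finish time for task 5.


LF(activity 5) = deadline - sum of successor durations
Successors: activities 6 through 7 with durations [5, 8]
Sum of successor durations = 13
LF = 45 - 13 = 32

32


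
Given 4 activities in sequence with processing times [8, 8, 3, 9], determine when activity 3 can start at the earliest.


Activity 3 starts after activities 1 through 2 complete.
Predecessor durations: [8, 8]
ES = 8 + 8 = 16

16


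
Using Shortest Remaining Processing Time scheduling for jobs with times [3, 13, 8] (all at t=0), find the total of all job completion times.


Since all jobs arrive at t=0, SRPT equals SPT ordering.
SPT order: [3, 8, 13]
Completion times:
  Job 1: p=3, C=3
  Job 2: p=8, C=11
  Job 3: p=13, C=24
Total completion time = 3 + 11 + 24 = 38

38


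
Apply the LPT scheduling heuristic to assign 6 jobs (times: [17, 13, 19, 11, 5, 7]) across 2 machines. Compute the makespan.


Sort jobs in decreasing order (LPT): [19, 17, 13, 11, 7, 5]
Assign each job to the least loaded machine:
  Machine 1: jobs [19, 11, 7], load = 37
  Machine 2: jobs [17, 13, 5], load = 35
Makespan = max load = 37

37


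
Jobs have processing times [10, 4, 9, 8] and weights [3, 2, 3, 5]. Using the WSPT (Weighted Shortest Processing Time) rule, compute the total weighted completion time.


Compute p/w ratios and sort ascending (WSPT): [(8, 5), (4, 2), (9, 3), (10, 3)]
Compute weighted completion times:
  Job (p=8,w=5): C=8, w*C=5*8=40
  Job (p=4,w=2): C=12, w*C=2*12=24
  Job (p=9,w=3): C=21, w*C=3*21=63
  Job (p=10,w=3): C=31, w*C=3*31=93
Total weighted completion time = 220

220


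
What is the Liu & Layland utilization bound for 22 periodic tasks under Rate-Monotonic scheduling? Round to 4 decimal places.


Compute 2^(1/22) = 1.0320082797
Subtract 1: 1.0320082797 - 1 = 0.0320082797
Multiply by n: 22 * 0.0320082797 = 0.7041821534
Round to 4 dp: 0.7042

0.7042


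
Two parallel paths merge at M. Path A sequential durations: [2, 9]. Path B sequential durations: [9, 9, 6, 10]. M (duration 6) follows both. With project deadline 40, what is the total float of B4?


Forward pass: ES(B4) = sum of predecessors on chain B = 24
EF = ES + duration = 24 + 10 = 34
Backward pass: LF(M) = deadline = 40; LS(M) = 40 - 6 = 34
LF(B4) = LS(M) - sum(successors on chain B) = 34 - 0 = 34
LS = LF - duration = 34 - 10 = 24
Total float = LS - ES = 24 - 24 = 0

0


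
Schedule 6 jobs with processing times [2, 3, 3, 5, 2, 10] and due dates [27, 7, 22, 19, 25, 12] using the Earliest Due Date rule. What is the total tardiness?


Sort by due date (EDD order): [(3, 7), (10, 12), (5, 19), (3, 22), (2, 25), (2, 27)]
Compute completion times and tardiness:
  Job 1: p=3, d=7, C=3, tardiness=max(0,3-7)=0
  Job 2: p=10, d=12, C=13, tardiness=max(0,13-12)=1
  Job 3: p=5, d=19, C=18, tardiness=max(0,18-19)=0
  Job 4: p=3, d=22, C=21, tardiness=max(0,21-22)=0
  Job 5: p=2, d=25, C=23, tardiness=max(0,23-25)=0
  Job 6: p=2, d=27, C=25, tardiness=max(0,25-27)=0
Total tardiness = 1

1


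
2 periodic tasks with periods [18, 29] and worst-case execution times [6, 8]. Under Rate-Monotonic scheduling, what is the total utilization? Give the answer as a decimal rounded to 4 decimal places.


Compute individual utilizations (exact fractions):
  Task 1: C/T = 6/18 = 1/3 (approx. 0.3333)
  Task 2: C/T = 8/29 (approx. 0.2759)
Total utilization U = 1/3 + 8/29 = 53/87
Rounded to 4 decimal places: U = 0.6092
RM (Liu & Layland) bound for 2 tasks = 0.828427; compare with U = 53/87 (approx. 0.609195)
U <= bound, so schedulable by RM sufficient condition.

0.6092


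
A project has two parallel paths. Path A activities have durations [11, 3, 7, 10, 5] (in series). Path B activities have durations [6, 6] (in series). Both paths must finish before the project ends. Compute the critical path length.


Path A total = 11 + 3 + 7 + 10 + 5 = 36
Path B total = 6 + 6 = 12
Critical path = longest path = max(36, 12) = 36

36


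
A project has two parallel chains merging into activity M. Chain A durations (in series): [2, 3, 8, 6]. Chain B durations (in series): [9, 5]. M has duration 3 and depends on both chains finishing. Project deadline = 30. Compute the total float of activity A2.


Forward pass: ES(A2) = sum of predecessors on chain A = 2
EF = ES + duration = 2 + 3 = 5
Backward pass: LF(M) = deadline = 30; LS(M) = 30 - 3 = 27
LF(A2) = LS(M) - sum(successors on chain A) = 27 - 14 = 13
LS = LF - duration = 13 - 3 = 10
Total float = LS - ES = 10 - 2 = 8

8


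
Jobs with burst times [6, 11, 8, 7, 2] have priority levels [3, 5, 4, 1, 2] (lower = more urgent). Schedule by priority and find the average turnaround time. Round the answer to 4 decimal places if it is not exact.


Sort by priority (ascending = highest first):
Order: [(1, 7), (2, 2), (3, 6), (4, 8), (5, 11)]
Completion times:
  Priority 1, burst=7, C=7
  Priority 2, burst=2, C=9
  Priority 3, burst=6, C=15
  Priority 4, burst=8, C=23
  Priority 5, burst=11, C=34
Average turnaround = 88/5 = 17.6

17.6


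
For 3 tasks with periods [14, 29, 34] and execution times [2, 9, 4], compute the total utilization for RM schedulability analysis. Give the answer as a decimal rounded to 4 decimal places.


Compute individual utilizations (exact fractions):
  Task 1: C/T = 2/14 = 1/7 (approx. 0.1429)
  Task 2: C/T = 9/29 (approx. 0.3103)
  Task 3: C/T = 4/34 = 2/17 (approx. 0.1176)
Total utilization U = 1/7 + 9/29 + 2/17 = 1970/3451
Rounded to 4 decimal places: U = 0.5708
RM (Liu & Layland) bound for 3 tasks = 0.779763; compare with U = 1970/3451 (approx. 0.570849)
U <= bound, so schedulable by RM sufficient condition.

0.5708


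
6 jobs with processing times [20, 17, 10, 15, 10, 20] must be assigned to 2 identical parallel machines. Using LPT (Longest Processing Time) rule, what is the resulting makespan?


Sort jobs in decreasing order (LPT): [20, 20, 17, 15, 10, 10]
Assign each job to the least loaded machine:
  Machine 1: jobs [20, 17, 10], load = 47
  Machine 2: jobs [20, 15, 10], load = 45
Makespan = max load = 47

47


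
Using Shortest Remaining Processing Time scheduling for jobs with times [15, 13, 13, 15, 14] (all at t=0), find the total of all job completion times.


Since all jobs arrive at t=0, SRPT equals SPT ordering.
SPT order: [13, 13, 14, 15, 15]
Completion times:
  Job 1: p=13, C=13
  Job 2: p=13, C=26
  Job 3: p=14, C=40
  Job 4: p=15, C=55
  Job 5: p=15, C=70
Total completion time = 13 + 26 + 40 + 55 + 70 = 204

204


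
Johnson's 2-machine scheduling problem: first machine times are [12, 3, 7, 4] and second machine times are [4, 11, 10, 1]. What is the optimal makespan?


Apply Johnson's rule:
  Group 1 (a <= b): [(2, 3, 11), (3, 7, 10)]
  Group 2 (a > b): [(1, 12, 4), (4, 4, 1)]
Optimal job order: [2, 3, 1, 4]
Schedule:
  Job 2: M1 done at 3, M2 done at 14
  Job 3: M1 done at 10, M2 done at 24
  Job 1: M1 done at 22, M2 done at 28
  Job 4: M1 done at 26, M2 done at 29
Makespan = 29

29


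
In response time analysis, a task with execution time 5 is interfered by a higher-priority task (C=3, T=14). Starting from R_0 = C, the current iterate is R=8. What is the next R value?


R_next = C + ceil(R_prev / T_hp) * C_hp
ceil(8 / 14) = ceil(0.5714) = 1
Interference = 1 * 3 = 3
R_next = 5 + 3 = 8
R_next = R_prev, so the iteration has converged (response time = 8).

8


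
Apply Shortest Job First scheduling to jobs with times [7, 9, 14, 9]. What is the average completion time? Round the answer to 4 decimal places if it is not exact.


SJF order (ascending): [7, 9, 9, 14]
Completion times:
  Job 1: burst=7, C=7
  Job 2: burst=9, C=16
  Job 3: burst=9, C=25
  Job 4: burst=14, C=39
Average completion = 87/4 = 21.75

21.75


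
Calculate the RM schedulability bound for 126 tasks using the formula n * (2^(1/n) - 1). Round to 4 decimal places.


Compute 2^(1/126) = 1.0055163273
Subtract 1: 1.0055163273 - 1 = 0.0055163273
Multiply by n: 126 * 0.0055163273 = 0.6950572398
Round to 4 dp: 0.6951

0.6951


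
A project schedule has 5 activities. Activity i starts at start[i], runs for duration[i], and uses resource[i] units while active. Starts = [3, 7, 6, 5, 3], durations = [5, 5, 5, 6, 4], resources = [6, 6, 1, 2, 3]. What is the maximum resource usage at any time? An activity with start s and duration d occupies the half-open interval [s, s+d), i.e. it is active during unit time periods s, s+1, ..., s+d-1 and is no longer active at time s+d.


Each activity i is active on [start_i, start_i + duration_i).
Compute total resource usage per time slot:
  t=0: active resources = [], total = 0
  t=1: active resources = [], total = 0
  t=2: active resources = [], total = 0
  t=3: active resources = [6, 3], total = 9
  t=4: active resources = [6, 3], total = 9
  t=5: active resources = [6, 2, 3], total = 11
  t=6: active resources = [6, 1, 2, 3], total = 12
  t=7: active resources = [6, 6, 1, 2], total = 15
  t=8: active resources = [6, 1, 2], total = 9
  t=9: active resources = [6, 1, 2], total = 9
  t=10: active resources = [6, 1, 2], total = 9
  t=11: active resources = [6], total = 6
Peak resource demand = 15

15


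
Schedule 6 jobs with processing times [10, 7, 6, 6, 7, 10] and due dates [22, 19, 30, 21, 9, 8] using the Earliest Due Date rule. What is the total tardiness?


Sort by due date (EDD order): [(10, 8), (7, 9), (7, 19), (6, 21), (10, 22), (6, 30)]
Compute completion times and tardiness:
  Job 1: p=10, d=8, C=10, tardiness=max(0,10-8)=2
  Job 2: p=7, d=9, C=17, tardiness=max(0,17-9)=8
  Job 3: p=7, d=19, C=24, tardiness=max(0,24-19)=5
  Job 4: p=6, d=21, C=30, tardiness=max(0,30-21)=9
  Job 5: p=10, d=22, C=40, tardiness=max(0,40-22)=18
  Job 6: p=6, d=30, C=46, tardiness=max(0,46-30)=16
Total tardiness = 58

58


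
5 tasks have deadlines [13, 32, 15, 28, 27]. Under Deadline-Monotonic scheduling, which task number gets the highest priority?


Sort tasks by relative deadline (ascending):
  Task 1: deadline = 13
  Task 3: deadline = 15
  Task 5: deadline = 27
  Task 4: deadline = 28
  Task 2: deadline = 32
Priority order (highest first): [1, 3, 5, 4, 2]
Highest priority task = 1

1


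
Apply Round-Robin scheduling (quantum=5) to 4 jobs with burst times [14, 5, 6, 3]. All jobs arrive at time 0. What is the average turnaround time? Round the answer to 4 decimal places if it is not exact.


Time quantum = 5
Execution trace:
  J1 runs 5 units, time = 5
  J2 runs 5 units, time = 10
  J3 runs 5 units, time = 15
  J4 runs 3 units, time = 18
  J1 runs 5 units, time = 23
  J3 runs 1 units, time = 24
  J1 runs 4 units, time = 28
Finish times: [28, 10, 24, 18]
Average turnaround = 80/4 = 20.0

20.0


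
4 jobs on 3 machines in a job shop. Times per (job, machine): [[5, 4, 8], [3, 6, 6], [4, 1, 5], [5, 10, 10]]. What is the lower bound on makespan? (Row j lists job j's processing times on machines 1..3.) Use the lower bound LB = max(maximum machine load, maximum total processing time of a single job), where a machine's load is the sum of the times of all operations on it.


Machine loads:
  Machine 1: 5 + 3 + 4 + 5 = 17
  Machine 2: 4 + 6 + 1 + 10 = 21
  Machine 3: 8 + 6 + 5 + 10 = 29
Max machine load = 29
Job totals:
  Job 1: 17
  Job 2: 15
  Job 3: 10
  Job 4: 25
Max job total = 25
Lower bound = max(29, 25) = 29

29


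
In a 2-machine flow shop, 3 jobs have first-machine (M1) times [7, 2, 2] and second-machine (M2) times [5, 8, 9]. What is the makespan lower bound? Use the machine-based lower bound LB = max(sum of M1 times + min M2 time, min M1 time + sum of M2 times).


LB1 = sum(M1 times) + min(M2 times) = 11 + 5 = 16
LB2 = min(M1 times) + sum(M2 times) = 2 + 22 = 24
Lower bound = max(LB1, LB2) = max(16, 24) = 24

24


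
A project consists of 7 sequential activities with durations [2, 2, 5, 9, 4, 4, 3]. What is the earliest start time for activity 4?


Activity 4 starts after activities 1 through 3 complete.
Predecessor durations: [2, 2, 5]
ES = 2 + 2 + 5 = 9

9


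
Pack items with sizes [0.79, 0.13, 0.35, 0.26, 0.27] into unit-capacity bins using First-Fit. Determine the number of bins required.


Place items sequentially using First-Fit:
  Item 0.79 -> new Bin 1
  Item 0.13 -> Bin 1 (now 0.92)
  Item 0.35 -> new Bin 2
  Item 0.26 -> Bin 2 (now 0.61)
  Item 0.27 -> Bin 2 (now 0.88)
Total bins used = 2

2


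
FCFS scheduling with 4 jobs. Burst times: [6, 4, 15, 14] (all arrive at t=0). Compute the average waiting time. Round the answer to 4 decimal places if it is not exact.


FCFS order (as given): [6, 4, 15, 14]
Waiting times:
  Job 1: wait = 0
  Job 2: wait = 6
  Job 3: wait = 10
  Job 4: wait = 25
Sum of waiting times = 41
Average waiting time = 41/4 = 10.25

10.25


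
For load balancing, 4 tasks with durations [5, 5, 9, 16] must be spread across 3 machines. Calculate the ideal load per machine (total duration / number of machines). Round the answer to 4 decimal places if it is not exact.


Total processing time = 5 + 5 + 9 + 16 = 35
Number of machines = 3
Ideal balanced load = 35 / 3 = 11.6667

11.6667


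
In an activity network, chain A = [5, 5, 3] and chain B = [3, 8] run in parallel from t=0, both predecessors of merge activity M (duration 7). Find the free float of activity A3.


ES(A3) = sum of predecessors on chain A = 10
EF(A3) = ES + duration = 10 + 3 = 13
Successor of A3 is M. ES(M) = max(sum(A), sum(B)) = max(13, 11) = 13
Free float = ES(successor) - EF(current) = 13 - 13 = 0

0


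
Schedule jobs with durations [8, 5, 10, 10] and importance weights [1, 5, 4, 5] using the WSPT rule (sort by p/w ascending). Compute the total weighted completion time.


Compute p/w ratios and sort ascending (WSPT): [(5, 5), (10, 5), (10, 4), (8, 1)]
Compute weighted completion times:
  Job (p=5,w=5): C=5, w*C=5*5=25
  Job (p=10,w=5): C=15, w*C=5*15=75
  Job (p=10,w=4): C=25, w*C=4*25=100
  Job (p=8,w=1): C=33, w*C=1*33=33
Total weighted completion time = 233

233


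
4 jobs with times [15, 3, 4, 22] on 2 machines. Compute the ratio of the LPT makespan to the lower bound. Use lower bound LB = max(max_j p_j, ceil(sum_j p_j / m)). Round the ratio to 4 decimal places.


LPT order: [22, 15, 4, 3]
Machine loads after assignment: [22, 22]
LPT makespan = 22
Lower bound = max(max_job, ceil(total/2)) = max(22, 22) = 22
Ratio = 22 / 22 = 1.0

1.0


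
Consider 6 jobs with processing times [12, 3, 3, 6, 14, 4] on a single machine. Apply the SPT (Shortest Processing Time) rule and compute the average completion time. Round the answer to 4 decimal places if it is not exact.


Sort jobs by processing time (SPT order): [3, 3, 4, 6, 12, 14]
Compute completion times sequentially:
  Job 1: processing = 3, completes at 3
  Job 2: processing = 3, completes at 6
  Job 3: processing = 4, completes at 10
  Job 4: processing = 6, completes at 16
  Job 5: processing = 12, completes at 28
  Job 6: processing = 14, completes at 42
Sum of completion times = 105
Average completion time = 105/6 = 17.5

17.5


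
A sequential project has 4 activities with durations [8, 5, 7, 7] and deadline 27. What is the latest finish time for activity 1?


LF(activity 1) = deadline - sum of successor durations
Successors: activities 2 through 4 with durations [5, 7, 7]
Sum of successor durations = 19
LF = 27 - 19 = 8

8


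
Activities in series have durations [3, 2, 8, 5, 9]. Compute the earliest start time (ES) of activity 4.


Activity 4 starts after activities 1 through 3 complete.
Predecessor durations: [3, 2, 8]
ES = 3 + 2 + 8 = 13

13


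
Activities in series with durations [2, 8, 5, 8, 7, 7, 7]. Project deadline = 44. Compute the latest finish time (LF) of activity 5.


LF(activity 5) = deadline - sum of successor durations
Successors: activities 6 through 7 with durations [7, 7]
Sum of successor durations = 14
LF = 44 - 14 = 30

30


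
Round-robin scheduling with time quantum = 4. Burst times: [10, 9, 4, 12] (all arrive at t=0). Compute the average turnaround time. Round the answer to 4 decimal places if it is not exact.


Time quantum = 4
Execution trace:
  J1 runs 4 units, time = 4
  J2 runs 4 units, time = 8
  J3 runs 4 units, time = 12
  J4 runs 4 units, time = 16
  J1 runs 4 units, time = 20
  J2 runs 4 units, time = 24
  J4 runs 4 units, time = 28
  J1 runs 2 units, time = 30
  J2 runs 1 units, time = 31
  J4 runs 4 units, time = 35
Finish times: [30, 31, 12, 35]
Average turnaround = 108/4 = 27.0

27.0


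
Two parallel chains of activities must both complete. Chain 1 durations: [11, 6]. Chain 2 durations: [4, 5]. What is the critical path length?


Path A total = 11 + 6 = 17
Path B total = 4 + 5 = 9
Critical path = longest path = max(17, 9) = 17

17


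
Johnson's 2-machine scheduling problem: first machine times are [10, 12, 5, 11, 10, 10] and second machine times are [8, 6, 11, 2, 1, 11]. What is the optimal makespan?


Apply Johnson's rule:
  Group 1 (a <= b): [(3, 5, 11), (6, 10, 11)]
  Group 2 (a > b): [(1, 10, 8), (2, 12, 6), (4, 11, 2), (5, 10, 1)]
Optimal job order: [3, 6, 1, 2, 4, 5]
Schedule:
  Job 3: M1 done at 5, M2 done at 16
  Job 6: M1 done at 15, M2 done at 27
  Job 1: M1 done at 25, M2 done at 35
  Job 2: M1 done at 37, M2 done at 43
  Job 4: M1 done at 48, M2 done at 50
  Job 5: M1 done at 58, M2 done at 59
Makespan = 59

59


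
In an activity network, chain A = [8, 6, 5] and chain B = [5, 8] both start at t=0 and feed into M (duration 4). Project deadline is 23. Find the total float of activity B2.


Forward pass: ES(B2) = sum of predecessors on chain B = 5
EF = ES + duration = 5 + 8 = 13
Backward pass: LF(M) = deadline = 23; LS(M) = 23 - 4 = 19
LF(B2) = LS(M) - sum(successors on chain B) = 19 - 0 = 19
LS = LF - duration = 19 - 8 = 11
Total float = LS - ES = 11 - 5 = 6

6


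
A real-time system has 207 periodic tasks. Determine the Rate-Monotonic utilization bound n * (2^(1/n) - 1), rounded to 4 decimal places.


Compute 2^(1/207) = 1.0033541497
Subtract 1: 1.0033541497 - 1 = 0.0033541497
Multiply by n: 207 * 0.0033541497 = 0.6943089879
Round to 4 dp: 0.6943

0.6943


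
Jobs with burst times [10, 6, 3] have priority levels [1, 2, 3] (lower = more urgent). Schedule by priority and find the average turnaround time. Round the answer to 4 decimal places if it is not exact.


Sort by priority (ascending = highest first):
Order: [(1, 10), (2, 6), (3, 3)]
Completion times:
  Priority 1, burst=10, C=10
  Priority 2, burst=6, C=16
  Priority 3, burst=3, C=19
Average turnaround = 45/3 = 15.0

15.0


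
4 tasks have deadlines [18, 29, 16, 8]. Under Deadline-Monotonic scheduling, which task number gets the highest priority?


Sort tasks by relative deadline (ascending):
  Task 4: deadline = 8
  Task 3: deadline = 16
  Task 1: deadline = 18
  Task 2: deadline = 29
Priority order (highest first): [4, 3, 1, 2]
Highest priority task = 4

4


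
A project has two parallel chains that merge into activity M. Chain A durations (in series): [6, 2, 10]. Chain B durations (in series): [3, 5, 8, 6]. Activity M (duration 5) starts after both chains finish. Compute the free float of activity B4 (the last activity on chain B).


ES(B4) = sum of predecessors on chain B = 16
EF(B4) = ES + duration = 16 + 6 = 22
Successor of B4 is M. ES(M) = max(sum(A), sum(B)) = max(18, 22) = 22
Free float = ES(successor) - EF(current) = 22 - 22 = 0

0


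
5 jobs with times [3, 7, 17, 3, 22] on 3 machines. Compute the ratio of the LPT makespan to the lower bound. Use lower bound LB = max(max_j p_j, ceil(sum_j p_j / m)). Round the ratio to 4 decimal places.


LPT order: [22, 17, 7, 3, 3]
Machine loads after assignment: [22, 17, 13]
LPT makespan = 22
Lower bound = max(max_job, ceil(total/3)) = max(22, 18) = 22
Ratio = 22 / 22 = 1.0

1.0


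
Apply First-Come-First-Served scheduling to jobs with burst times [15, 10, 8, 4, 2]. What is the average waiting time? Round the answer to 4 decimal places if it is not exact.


FCFS order (as given): [15, 10, 8, 4, 2]
Waiting times:
  Job 1: wait = 0
  Job 2: wait = 15
  Job 3: wait = 25
  Job 4: wait = 33
  Job 5: wait = 37
Sum of waiting times = 110
Average waiting time = 110/5 = 22.0

22.0


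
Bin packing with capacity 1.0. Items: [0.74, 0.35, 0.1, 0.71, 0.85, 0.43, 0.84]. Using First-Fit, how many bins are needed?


Place items sequentially using First-Fit:
  Item 0.74 -> new Bin 1
  Item 0.35 -> new Bin 2
  Item 0.1 -> Bin 1 (now 0.84)
  Item 0.71 -> new Bin 3
  Item 0.85 -> new Bin 4
  Item 0.43 -> Bin 2 (now 0.78)
  Item 0.84 -> new Bin 5
Total bins used = 5

5


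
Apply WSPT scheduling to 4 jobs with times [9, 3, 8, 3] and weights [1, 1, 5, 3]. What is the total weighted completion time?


Compute p/w ratios and sort ascending (WSPT): [(3, 3), (8, 5), (3, 1), (9, 1)]
Compute weighted completion times:
  Job (p=3,w=3): C=3, w*C=3*3=9
  Job (p=8,w=5): C=11, w*C=5*11=55
  Job (p=3,w=1): C=14, w*C=1*14=14
  Job (p=9,w=1): C=23, w*C=1*23=23
Total weighted completion time = 101

101


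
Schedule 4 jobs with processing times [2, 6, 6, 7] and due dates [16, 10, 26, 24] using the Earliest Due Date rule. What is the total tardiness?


Sort by due date (EDD order): [(6, 10), (2, 16), (7, 24), (6, 26)]
Compute completion times and tardiness:
  Job 1: p=6, d=10, C=6, tardiness=max(0,6-10)=0
  Job 2: p=2, d=16, C=8, tardiness=max(0,8-16)=0
  Job 3: p=7, d=24, C=15, tardiness=max(0,15-24)=0
  Job 4: p=6, d=26, C=21, tardiness=max(0,21-26)=0
Total tardiness = 0

0


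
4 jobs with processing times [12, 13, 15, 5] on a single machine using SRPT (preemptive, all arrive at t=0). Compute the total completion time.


Since all jobs arrive at t=0, SRPT equals SPT ordering.
SPT order: [5, 12, 13, 15]
Completion times:
  Job 1: p=5, C=5
  Job 2: p=12, C=17
  Job 3: p=13, C=30
  Job 4: p=15, C=45
Total completion time = 5 + 17 + 30 + 45 = 97

97


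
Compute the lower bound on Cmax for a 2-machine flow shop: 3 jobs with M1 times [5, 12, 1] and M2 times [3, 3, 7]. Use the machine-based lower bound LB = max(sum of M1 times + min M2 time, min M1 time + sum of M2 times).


LB1 = sum(M1 times) + min(M2 times) = 18 + 3 = 21
LB2 = min(M1 times) + sum(M2 times) = 1 + 13 = 14
Lower bound = max(LB1, LB2) = max(21, 14) = 21

21


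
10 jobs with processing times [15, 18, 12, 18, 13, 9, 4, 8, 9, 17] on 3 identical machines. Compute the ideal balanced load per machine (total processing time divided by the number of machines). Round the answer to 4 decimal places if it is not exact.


Total processing time = 15 + 18 + 12 + 18 + 13 + 9 + 4 + 8 + 9 + 17 = 123
Number of machines = 3
Ideal balanced load = 123 / 3 = 41.0

41.0


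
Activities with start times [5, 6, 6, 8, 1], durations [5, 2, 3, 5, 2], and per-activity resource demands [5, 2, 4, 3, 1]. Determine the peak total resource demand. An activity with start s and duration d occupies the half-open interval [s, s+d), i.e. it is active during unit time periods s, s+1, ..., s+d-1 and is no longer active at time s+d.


Each activity i is active on [start_i, start_i + duration_i).
Compute total resource usage per time slot:
  t=0: active resources = [], total = 0
  t=1: active resources = [1], total = 1
  t=2: active resources = [1], total = 1
  t=3: active resources = [], total = 0
  t=4: active resources = [], total = 0
  t=5: active resources = [5], total = 5
  t=6: active resources = [5, 2, 4], total = 11
  t=7: active resources = [5, 2, 4], total = 11
  t=8: active resources = [5, 4, 3], total = 12
  t=9: active resources = [5, 3], total = 8
  t=10: active resources = [3], total = 3
  t=11: active resources = [3], total = 3
  t=12: active resources = [3], total = 3
Peak resource demand = 12

12


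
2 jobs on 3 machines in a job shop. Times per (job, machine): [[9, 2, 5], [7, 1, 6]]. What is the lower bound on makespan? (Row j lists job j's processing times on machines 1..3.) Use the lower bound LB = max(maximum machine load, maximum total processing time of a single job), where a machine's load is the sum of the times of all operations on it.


Machine loads:
  Machine 1: 9 + 7 = 16
  Machine 2: 2 + 1 = 3
  Machine 3: 5 + 6 = 11
Max machine load = 16
Job totals:
  Job 1: 16
  Job 2: 14
Max job total = 16
Lower bound = max(16, 16) = 16

16


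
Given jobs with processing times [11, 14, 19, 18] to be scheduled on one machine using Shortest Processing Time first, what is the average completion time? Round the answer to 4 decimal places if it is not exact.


Sort jobs by processing time (SPT order): [11, 14, 18, 19]
Compute completion times sequentially:
  Job 1: processing = 11, completes at 11
  Job 2: processing = 14, completes at 25
  Job 3: processing = 18, completes at 43
  Job 4: processing = 19, completes at 62
Sum of completion times = 141
Average completion time = 141/4 = 35.25

35.25


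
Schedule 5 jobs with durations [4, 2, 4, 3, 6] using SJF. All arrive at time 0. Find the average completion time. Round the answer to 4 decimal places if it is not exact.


SJF order (ascending): [2, 3, 4, 4, 6]
Completion times:
  Job 1: burst=2, C=2
  Job 2: burst=3, C=5
  Job 3: burst=4, C=9
  Job 4: burst=4, C=13
  Job 5: burst=6, C=19
Average completion = 48/5 = 9.6

9.6


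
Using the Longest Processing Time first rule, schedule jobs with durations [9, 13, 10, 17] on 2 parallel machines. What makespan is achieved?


Sort jobs in decreasing order (LPT): [17, 13, 10, 9]
Assign each job to the least loaded machine:
  Machine 1: jobs [17, 9], load = 26
  Machine 2: jobs [13, 10], load = 23
Makespan = max load = 26

26


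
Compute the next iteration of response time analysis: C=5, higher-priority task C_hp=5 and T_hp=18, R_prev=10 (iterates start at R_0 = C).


R_next = C + ceil(R_prev / T_hp) * C_hp
ceil(10 / 18) = ceil(0.5556) = 1
Interference = 1 * 5 = 5
R_next = 5 + 5 = 10
R_next = R_prev, so the iteration has converged (response time = 10).

10


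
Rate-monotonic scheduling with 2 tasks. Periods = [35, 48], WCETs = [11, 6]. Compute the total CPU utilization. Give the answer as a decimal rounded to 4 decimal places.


Compute individual utilizations (exact fractions):
  Task 1: C/T = 11/35 (approx. 0.3143)
  Task 2: C/T = 6/48 = 1/8 (approx. 0.125)
Total utilization U = 11/35 + 1/8 = 123/280
Rounded to 4 decimal places: U = 0.4393
RM (Liu & Layland) bound for 2 tasks = 0.828427; compare with U = 123/280 (approx. 0.439286)
U <= bound, so schedulable by RM sufficient condition.

0.4393


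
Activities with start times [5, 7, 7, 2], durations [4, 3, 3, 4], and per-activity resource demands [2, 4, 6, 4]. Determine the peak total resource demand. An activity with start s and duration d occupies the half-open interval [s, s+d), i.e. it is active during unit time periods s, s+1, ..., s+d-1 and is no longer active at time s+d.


Each activity i is active on [start_i, start_i + duration_i).
Compute total resource usage per time slot:
  t=0: active resources = [], total = 0
  t=1: active resources = [], total = 0
  t=2: active resources = [4], total = 4
  t=3: active resources = [4], total = 4
  t=4: active resources = [4], total = 4
  t=5: active resources = [2, 4], total = 6
  t=6: active resources = [2], total = 2
  t=7: active resources = [2, 4, 6], total = 12
  t=8: active resources = [2, 4, 6], total = 12
  t=9: active resources = [4, 6], total = 10
Peak resource demand = 12

12


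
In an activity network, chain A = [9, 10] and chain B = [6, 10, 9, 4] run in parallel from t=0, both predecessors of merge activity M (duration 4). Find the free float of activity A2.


ES(A2) = sum of predecessors on chain A = 9
EF(A2) = ES + duration = 9 + 10 = 19
Successor of A2 is M. ES(M) = max(sum(A), sum(B)) = max(19, 29) = 29
Free float = ES(successor) - EF(current) = 29 - 19 = 10

10


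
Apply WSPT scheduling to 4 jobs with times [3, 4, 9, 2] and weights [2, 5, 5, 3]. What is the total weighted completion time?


Compute p/w ratios and sort ascending (WSPT): [(2, 3), (4, 5), (3, 2), (9, 5)]
Compute weighted completion times:
  Job (p=2,w=3): C=2, w*C=3*2=6
  Job (p=4,w=5): C=6, w*C=5*6=30
  Job (p=3,w=2): C=9, w*C=2*9=18
  Job (p=9,w=5): C=18, w*C=5*18=90
Total weighted completion time = 144

144


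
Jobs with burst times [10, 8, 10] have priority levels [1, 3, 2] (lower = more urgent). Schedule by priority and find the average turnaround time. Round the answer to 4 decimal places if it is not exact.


Sort by priority (ascending = highest first):
Order: [(1, 10), (2, 10), (3, 8)]
Completion times:
  Priority 1, burst=10, C=10
  Priority 2, burst=10, C=20
  Priority 3, burst=8, C=28
Average turnaround = 58/3 = 19.3333

19.3333


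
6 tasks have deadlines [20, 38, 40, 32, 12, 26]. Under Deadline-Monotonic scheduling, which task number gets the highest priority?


Sort tasks by relative deadline (ascending):
  Task 5: deadline = 12
  Task 1: deadline = 20
  Task 6: deadline = 26
  Task 4: deadline = 32
  Task 2: deadline = 38
  Task 3: deadline = 40
Priority order (highest first): [5, 1, 6, 4, 2, 3]
Highest priority task = 5

5


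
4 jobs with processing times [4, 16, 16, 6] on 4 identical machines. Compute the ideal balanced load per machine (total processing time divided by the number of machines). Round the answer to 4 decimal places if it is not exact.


Total processing time = 4 + 16 + 16 + 6 = 42
Number of machines = 4
Ideal balanced load = 42 / 4 = 10.5

10.5


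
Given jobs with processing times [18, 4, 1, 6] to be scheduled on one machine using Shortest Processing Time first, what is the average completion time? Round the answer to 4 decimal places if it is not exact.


Sort jobs by processing time (SPT order): [1, 4, 6, 18]
Compute completion times sequentially:
  Job 1: processing = 1, completes at 1
  Job 2: processing = 4, completes at 5
  Job 3: processing = 6, completes at 11
  Job 4: processing = 18, completes at 29
Sum of completion times = 46
Average completion time = 46/4 = 11.5

11.5


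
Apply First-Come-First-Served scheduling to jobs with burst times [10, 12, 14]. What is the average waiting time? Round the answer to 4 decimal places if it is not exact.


FCFS order (as given): [10, 12, 14]
Waiting times:
  Job 1: wait = 0
  Job 2: wait = 10
  Job 3: wait = 22
Sum of waiting times = 32
Average waiting time = 32/3 = 10.6667

10.6667


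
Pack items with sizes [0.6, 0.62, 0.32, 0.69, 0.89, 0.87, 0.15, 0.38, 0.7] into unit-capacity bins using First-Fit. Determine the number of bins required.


Place items sequentially using First-Fit:
  Item 0.6 -> new Bin 1
  Item 0.62 -> new Bin 2
  Item 0.32 -> Bin 1 (now 0.92)
  Item 0.69 -> new Bin 3
  Item 0.89 -> new Bin 4
  Item 0.87 -> new Bin 5
  Item 0.15 -> Bin 2 (now 0.77)
  Item 0.38 -> new Bin 6
  Item 0.7 -> new Bin 7
Total bins used = 7

7


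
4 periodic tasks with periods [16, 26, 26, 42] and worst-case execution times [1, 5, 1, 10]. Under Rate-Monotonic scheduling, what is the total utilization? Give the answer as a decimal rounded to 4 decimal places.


Compute individual utilizations (exact fractions):
  Task 1: C/T = 1/16 (approx. 0.0625)
  Task 2: C/T = 5/26 (approx. 0.1923)
  Task 3: C/T = 1/26 (approx. 0.0385)
  Task 4: C/T = 10/42 = 5/21 (approx. 0.2381)
Total utilization U = 1/16 + 5/26 + 1/26 + 5/21 = 2321/4368
Rounded to 4 decimal places: U = 0.5314
RM (Liu & Layland) bound for 4 tasks = 0.756828; compare with U = 2321/4368 (approx. 0.531364)
U <= bound, so schedulable by RM sufficient condition.

0.5314


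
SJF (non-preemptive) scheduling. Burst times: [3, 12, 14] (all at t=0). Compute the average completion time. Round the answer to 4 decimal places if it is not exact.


SJF order (ascending): [3, 12, 14]
Completion times:
  Job 1: burst=3, C=3
  Job 2: burst=12, C=15
  Job 3: burst=14, C=29
Average completion = 47/3 = 15.6667

15.6667


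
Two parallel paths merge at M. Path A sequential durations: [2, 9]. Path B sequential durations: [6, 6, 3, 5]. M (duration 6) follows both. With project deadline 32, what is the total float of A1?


Forward pass: ES(A1) = sum of predecessors on chain A = 0
EF = ES + duration = 0 + 2 = 2
Backward pass: LF(M) = deadline = 32; LS(M) = 32 - 6 = 26
LF(A1) = LS(M) - sum(successors on chain A) = 26 - 9 = 17
LS = LF - duration = 17 - 2 = 15
Total float = LS - ES = 15 - 0 = 15

15


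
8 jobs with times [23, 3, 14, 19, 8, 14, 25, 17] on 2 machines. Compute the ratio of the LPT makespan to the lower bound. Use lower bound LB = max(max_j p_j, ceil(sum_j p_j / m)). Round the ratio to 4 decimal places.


LPT order: [25, 23, 19, 17, 14, 14, 8, 3]
Machine loads after assignment: [64, 59]
LPT makespan = 64
Lower bound = max(max_job, ceil(total/2)) = max(25, 62) = 62
Ratio = 64 / 62 = 1.0323

1.0323


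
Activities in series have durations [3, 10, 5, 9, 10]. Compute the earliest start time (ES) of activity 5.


Activity 5 starts after activities 1 through 4 complete.
Predecessor durations: [3, 10, 5, 9]
ES = 3 + 10 + 5 + 9 = 27

27


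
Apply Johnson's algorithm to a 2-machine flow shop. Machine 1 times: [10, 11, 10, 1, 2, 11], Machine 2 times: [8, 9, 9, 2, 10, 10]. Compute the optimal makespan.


Apply Johnson's rule:
  Group 1 (a <= b): [(4, 1, 2), (5, 2, 10)]
  Group 2 (a > b): [(6, 11, 10), (2, 11, 9), (3, 10, 9), (1, 10, 8)]
Optimal job order: [4, 5, 6, 2, 3, 1]
Schedule:
  Job 4: M1 done at 1, M2 done at 3
  Job 5: M1 done at 3, M2 done at 13
  Job 6: M1 done at 14, M2 done at 24
  Job 2: M1 done at 25, M2 done at 34
  Job 3: M1 done at 35, M2 done at 44
  Job 1: M1 done at 45, M2 done at 53
Makespan = 53

53


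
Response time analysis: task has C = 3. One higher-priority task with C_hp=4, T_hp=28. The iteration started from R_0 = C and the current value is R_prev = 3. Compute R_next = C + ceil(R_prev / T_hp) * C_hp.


R_next = C + ceil(R_prev / T_hp) * C_hp
ceil(3 / 28) = ceil(0.1071) = 1
Interference = 1 * 4 = 4
R_next = 3 + 4 = 7

7


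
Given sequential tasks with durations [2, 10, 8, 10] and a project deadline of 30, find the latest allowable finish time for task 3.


LF(activity 3) = deadline - sum of successor durations
Successors: activities 4 through 4 with durations [10]
Sum of successor durations = 10
LF = 30 - 10 = 20

20


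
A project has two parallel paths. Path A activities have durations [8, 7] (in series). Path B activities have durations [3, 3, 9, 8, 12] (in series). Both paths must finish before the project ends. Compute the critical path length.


Path A total = 8 + 7 = 15
Path B total = 3 + 3 + 9 + 8 + 12 = 35
Critical path = longest path = max(15, 35) = 35

35


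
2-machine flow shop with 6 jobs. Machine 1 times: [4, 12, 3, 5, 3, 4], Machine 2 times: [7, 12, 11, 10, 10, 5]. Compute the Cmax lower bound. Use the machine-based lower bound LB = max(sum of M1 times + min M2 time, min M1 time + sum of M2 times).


LB1 = sum(M1 times) + min(M2 times) = 31 + 5 = 36
LB2 = min(M1 times) + sum(M2 times) = 3 + 55 = 58
Lower bound = max(LB1, LB2) = max(36, 58) = 58

58


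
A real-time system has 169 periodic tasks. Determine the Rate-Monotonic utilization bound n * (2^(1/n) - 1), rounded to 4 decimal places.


Compute 2^(1/169) = 1.0041098851
Subtract 1: 1.0041098851 - 1 = 0.0041098851
Multiply by n: 169 * 0.0041098851 = 0.6945705819
Round to 4 dp: 0.6946

0.6946


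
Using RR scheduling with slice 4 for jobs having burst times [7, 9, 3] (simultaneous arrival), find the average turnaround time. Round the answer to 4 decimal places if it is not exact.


Time quantum = 4
Execution trace:
  J1 runs 4 units, time = 4
  J2 runs 4 units, time = 8
  J3 runs 3 units, time = 11
  J1 runs 3 units, time = 14
  J2 runs 4 units, time = 18
  J2 runs 1 units, time = 19
Finish times: [14, 19, 11]
Average turnaround = 44/3 = 14.6667

14.6667


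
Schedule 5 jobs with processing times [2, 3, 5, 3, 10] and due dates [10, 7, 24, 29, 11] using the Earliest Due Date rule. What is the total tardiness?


Sort by due date (EDD order): [(3, 7), (2, 10), (10, 11), (5, 24), (3, 29)]
Compute completion times and tardiness:
  Job 1: p=3, d=7, C=3, tardiness=max(0,3-7)=0
  Job 2: p=2, d=10, C=5, tardiness=max(0,5-10)=0
  Job 3: p=10, d=11, C=15, tardiness=max(0,15-11)=4
  Job 4: p=5, d=24, C=20, tardiness=max(0,20-24)=0
  Job 5: p=3, d=29, C=23, tardiness=max(0,23-29)=0
Total tardiness = 4

4


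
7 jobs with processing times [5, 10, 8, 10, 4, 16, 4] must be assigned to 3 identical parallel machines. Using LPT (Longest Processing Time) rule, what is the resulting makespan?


Sort jobs in decreasing order (LPT): [16, 10, 10, 8, 5, 4, 4]
Assign each job to the least loaded machine:
  Machine 1: jobs [16, 4], load = 20
  Machine 2: jobs [10, 8], load = 18
  Machine 3: jobs [10, 5, 4], load = 19
Makespan = max load = 20

20


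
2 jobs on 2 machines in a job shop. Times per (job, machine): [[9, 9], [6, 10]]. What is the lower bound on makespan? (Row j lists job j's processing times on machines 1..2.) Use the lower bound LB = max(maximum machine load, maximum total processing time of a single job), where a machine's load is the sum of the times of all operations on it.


Machine loads:
  Machine 1: 9 + 6 = 15
  Machine 2: 9 + 10 = 19
Max machine load = 19
Job totals:
  Job 1: 18
  Job 2: 16
Max job total = 18
Lower bound = max(19, 18) = 19

19


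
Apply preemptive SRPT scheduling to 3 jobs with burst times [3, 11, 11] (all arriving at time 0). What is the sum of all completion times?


Since all jobs arrive at t=0, SRPT equals SPT ordering.
SPT order: [3, 11, 11]
Completion times:
  Job 1: p=3, C=3
  Job 2: p=11, C=14
  Job 3: p=11, C=25
Total completion time = 3 + 14 + 25 = 42

42


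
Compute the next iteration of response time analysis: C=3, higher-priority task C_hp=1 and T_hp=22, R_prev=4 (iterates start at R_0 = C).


R_next = C + ceil(R_prev / T_hp) * C_hp
ceil(4 / 22) = ceil(0.1818) = 1
Interference = 1 * 1 = 1
R_next = 3 + 1 = 4
R_next = R_prev, so the iteration has converged (response time = 4).

4
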